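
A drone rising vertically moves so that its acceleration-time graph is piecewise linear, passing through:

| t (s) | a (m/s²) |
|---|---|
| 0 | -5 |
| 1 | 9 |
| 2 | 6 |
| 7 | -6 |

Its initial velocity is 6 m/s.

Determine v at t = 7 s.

15.5 m/s

Δv equals the area under the a-t graph; then v = v₀ + Δv.
0–1 s: ½(-5 + 9)(1) = 2 m/s
1–2 s: ½(9 + 6)(1) = 7.5 m/s
2–7 s: ½(6 + -6)(5) = 0 m/s
Δv = 9.5 m/s, so v(7) = 6 + (9.5) = 15.5 m/s.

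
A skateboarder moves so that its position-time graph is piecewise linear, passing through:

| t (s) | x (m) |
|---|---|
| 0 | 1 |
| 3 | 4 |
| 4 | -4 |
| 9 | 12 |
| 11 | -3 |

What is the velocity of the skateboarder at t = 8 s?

Velocity is the slope of the x-t graph on 4–9 s: (12 − -4)/(9 − 4) = 3.2 m/s.

3.2 m/s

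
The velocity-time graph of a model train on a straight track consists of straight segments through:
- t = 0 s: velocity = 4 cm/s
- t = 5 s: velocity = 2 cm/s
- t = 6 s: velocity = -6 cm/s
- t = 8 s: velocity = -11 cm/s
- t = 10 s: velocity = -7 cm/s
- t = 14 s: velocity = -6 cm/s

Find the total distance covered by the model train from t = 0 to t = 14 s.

78.5 cm

Total distance travelled is ∫|v| dt — sum the magnitudes of each area piece.
0–5 s: |½(4 + 2)(5)| = 15 cm
5–6 s: v = 0 at t = 5.25 s; triangle areas 0.25 + 2.25 = 2.5 cm
6–8 s: |½(-6 + -11)(2)| = 17 cm
8–10 s: |½(-11 + -7)(2)| = 18 cm
10–14 s: |½(-7 + -6)(4)| = 26 cm
Total distance = 78.5 cm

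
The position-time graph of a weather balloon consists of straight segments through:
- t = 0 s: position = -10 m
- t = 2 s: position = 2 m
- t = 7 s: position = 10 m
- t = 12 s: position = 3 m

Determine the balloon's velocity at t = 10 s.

Velocity is the slope of the x-t graph on 7–12 s: (3 − 10)/(12 − 7) = -1.4 m/s.

-1.4 m/s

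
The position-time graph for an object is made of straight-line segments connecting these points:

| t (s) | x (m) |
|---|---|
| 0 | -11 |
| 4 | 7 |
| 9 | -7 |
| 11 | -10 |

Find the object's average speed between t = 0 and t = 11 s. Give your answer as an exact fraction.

35/11 m/s

Average speed = (total path length)/(elapsed time); on a piecewise-linear x-t graph the path length is Σ|Δx|.
0–4 s: |Δx| = |7 − -11| = 18 m
4–9 s: |Δx| = |-7 − 7| = 14 m
9–11 s: |Δx| = |-10 − -7| = 3 m
Total path = 35 m; average speed = 35/11 = 35/11 m/s.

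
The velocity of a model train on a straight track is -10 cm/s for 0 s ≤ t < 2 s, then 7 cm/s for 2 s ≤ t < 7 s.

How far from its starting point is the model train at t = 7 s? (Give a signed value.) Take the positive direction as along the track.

Net displacement equals the area under the velocity-time graph (areas below the axis count negative).
0–2 s: -10 × 2 = -20 cm
2–7 s: 7 × 5 = 35 cm
Net displacement = 15 cm

15 cm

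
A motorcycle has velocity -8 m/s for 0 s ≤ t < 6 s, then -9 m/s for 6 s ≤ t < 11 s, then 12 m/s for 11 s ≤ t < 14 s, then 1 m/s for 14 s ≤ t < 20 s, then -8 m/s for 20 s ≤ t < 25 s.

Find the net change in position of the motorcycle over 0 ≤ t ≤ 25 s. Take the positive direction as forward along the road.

-91 m

Displacement is the signed area under the v-t curve.
0–6 s: -8 × 6 = -48 m
6–11 s: -9 × 5 = -45 m
11–14 s: 12 × 3 = 36 m
14–20 s: 1 × 6 = 6 m
20–25 s: -8 × 5 = -40 m
Net displacement = -91 m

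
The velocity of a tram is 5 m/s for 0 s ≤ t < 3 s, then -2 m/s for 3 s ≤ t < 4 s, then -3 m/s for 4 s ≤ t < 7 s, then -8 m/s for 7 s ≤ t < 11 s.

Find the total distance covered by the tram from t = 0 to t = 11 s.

Distance (not displacement) is the total path length: add the absolute areas under v-t.
0–3 s: |5| × 3 = 15 m
3–4 s: |-2| × 1 = 2 m
4–7 s: |-3| × 3 = 9 m
7–11 s: |-8| × 4 = 32 m
Total distance = 58 m

58 m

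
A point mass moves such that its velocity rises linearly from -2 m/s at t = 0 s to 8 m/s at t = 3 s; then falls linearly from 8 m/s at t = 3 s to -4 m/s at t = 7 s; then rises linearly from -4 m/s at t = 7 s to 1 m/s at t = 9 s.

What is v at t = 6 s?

On 3–7 s the graph is linear from 8 to -4 m/s: v(6) = 8 + (-4 − 8)·(6 − 3)/(7 − 3) = -1 m/s.

-1 m/s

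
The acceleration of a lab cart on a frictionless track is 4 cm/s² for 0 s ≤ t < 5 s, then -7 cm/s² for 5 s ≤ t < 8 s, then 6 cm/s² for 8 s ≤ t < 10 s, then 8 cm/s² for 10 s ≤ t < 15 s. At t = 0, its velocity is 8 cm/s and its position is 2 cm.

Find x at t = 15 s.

On each constant-a segment, Δv = aΔt and Δx = v₀Δt + ½aΔt²; chain segment to segment.
0–5 s: v starts 8 cm/s; Δx = 8·5 + ½·4·5² = 90 cm; v ends 28 cm/s.
5–8 s: v starts 28 cm/s; Δx = 28·3 + ½·-7·3² = 52.5 cm; v ends 7 cm/s.
8–10 s: v starts 7 cm/s; Δx = 7·2 + ½·6·2² = 26 cm; v ends 19 cm/s.
10–15 s: v starts 19 cm/s; Δx = 19·5 + ½·8·5² = 195 cm; v ends 59 cm/s.
x(15) = 2 + Σ Δx = 365.5 cm.

365.5 cm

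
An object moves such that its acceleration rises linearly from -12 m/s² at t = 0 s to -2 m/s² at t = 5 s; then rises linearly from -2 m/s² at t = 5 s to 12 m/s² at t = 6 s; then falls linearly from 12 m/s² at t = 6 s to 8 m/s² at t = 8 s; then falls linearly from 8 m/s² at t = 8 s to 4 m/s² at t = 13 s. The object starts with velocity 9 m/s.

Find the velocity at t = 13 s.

29 m/s

Δv equals the area under the a-t graph; then v = v₀ + Δv.
0–5 s: ½(-12 + -2)(5) = -35 m/s
5–6 s: ½(-2 + 12)(1) = 5 m/s
6–8 s: ½(12 + 8)(2) = 20 m/s
8–13 s: ½(8 + 4)(5) = 30 m/s
Δv = 20 m/s, so v(13) = 9 + (20) = 29 m/s.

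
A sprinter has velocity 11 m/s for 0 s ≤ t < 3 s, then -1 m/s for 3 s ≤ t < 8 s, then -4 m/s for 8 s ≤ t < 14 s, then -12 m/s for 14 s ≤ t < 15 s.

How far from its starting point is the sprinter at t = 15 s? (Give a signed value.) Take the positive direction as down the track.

Displacement is the signed area under the v-t curve.
0–3 s: 11 × 3 = 33 m
3–8 s: -1 × 5 = -5 m
8–14 s: -4 × 6 = -24 m
14–15 s: -12 × 1 = -12 m
Net displacement = -8 m

-8 m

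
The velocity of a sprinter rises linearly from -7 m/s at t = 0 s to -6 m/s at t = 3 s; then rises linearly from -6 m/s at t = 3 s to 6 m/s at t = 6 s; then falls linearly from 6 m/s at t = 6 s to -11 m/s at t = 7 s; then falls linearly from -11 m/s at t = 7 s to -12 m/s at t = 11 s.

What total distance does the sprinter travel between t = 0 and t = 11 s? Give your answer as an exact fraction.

Total distance travelled is ∫|v| dt — sum the magnitudes of each area piece.
0–3 s: |½(-7 + -6)(3)| = 19.5 m
3–6 s: v = 0 at t = 4.5 s; triangle areas 4.5 + 4.5 = 9 m
6–7 s: v = 0 at t = 108/17 s; triangle areas 18/17 + 121/34 = 157/34 m
7–11 s: |½(-11 + -12)(4)| = 46 m
Total distance = 1345/17 m

1345/17 m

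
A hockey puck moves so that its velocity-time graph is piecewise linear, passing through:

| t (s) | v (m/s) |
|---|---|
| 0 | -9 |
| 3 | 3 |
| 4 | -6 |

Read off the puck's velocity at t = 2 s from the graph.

-1 m/s

On 0–3 s the graph is linear from -9 to 3 m/s: v(2) = -9 + (3 − -9)·(2 − 0)/(3 − 0) = -1 m/s.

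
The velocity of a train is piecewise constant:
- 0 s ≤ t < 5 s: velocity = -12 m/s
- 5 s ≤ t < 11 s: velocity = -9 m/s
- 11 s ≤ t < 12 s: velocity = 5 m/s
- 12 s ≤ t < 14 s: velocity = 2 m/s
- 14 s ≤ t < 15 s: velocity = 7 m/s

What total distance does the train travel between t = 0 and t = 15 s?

Distance (not displacement) is the total path length: add the absolute areas under v-t.
0–5 s: |-12| × 5 = 60 m
5–11 s: |-9| × 6 = 54 m
11–12 s: |5| × 1 = 5 m
12–14 s: |2| × 2 = 4 m
14–15 s: |7| × 1 = 7 m
Total distance = 130 m

130 m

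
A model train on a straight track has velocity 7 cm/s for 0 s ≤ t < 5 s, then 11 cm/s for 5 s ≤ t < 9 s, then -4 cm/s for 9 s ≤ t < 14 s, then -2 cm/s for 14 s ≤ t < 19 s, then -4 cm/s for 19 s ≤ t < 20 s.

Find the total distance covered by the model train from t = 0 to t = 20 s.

113 cm

Total distance travelled is ∫|v| dt — sum the magnitudes of each area piece.
0–5 s: |7| × 5 = 35 cm
5–9 s: |11| × 4 = 44 cm
9–14 s: |-4| × 5 = 20 cm
14–19 s: |-2| × 5 = 10 cm
19–20 s: |-4| × 1 = 4 cm
Total distance = 113 cm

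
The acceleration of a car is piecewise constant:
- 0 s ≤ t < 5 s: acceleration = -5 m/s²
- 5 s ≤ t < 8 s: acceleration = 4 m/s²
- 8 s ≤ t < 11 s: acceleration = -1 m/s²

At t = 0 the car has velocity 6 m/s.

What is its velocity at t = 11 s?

Δv equals the area under the a-t graph; then v = v₀ + Δv.
0–5 s: -5 × 5 = -25 m/s
5–8 s: 4 × 3 = 12 m/s
8–11 s: -1 × 3 = -3 m/s
Δv = -16 m/s, so v(11) = 6 + (-16) = -10 m/s.

-10 m/s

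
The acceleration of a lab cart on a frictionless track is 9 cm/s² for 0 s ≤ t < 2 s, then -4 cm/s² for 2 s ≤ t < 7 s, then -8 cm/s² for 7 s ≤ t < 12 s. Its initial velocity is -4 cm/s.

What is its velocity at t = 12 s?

Δv equals the area under the a-t graph; then v = v₀ + Δv.
0–2 s: 9 × 2 = 18 cm/s
2–7 s: -4 × 5 = -20 cm/s
7–12 s: -8 × 5 = -40 cm/s
Δv = -42 cm/s, so v(12) = -4 + (-42) = -46 cm/s.

-46 cm/s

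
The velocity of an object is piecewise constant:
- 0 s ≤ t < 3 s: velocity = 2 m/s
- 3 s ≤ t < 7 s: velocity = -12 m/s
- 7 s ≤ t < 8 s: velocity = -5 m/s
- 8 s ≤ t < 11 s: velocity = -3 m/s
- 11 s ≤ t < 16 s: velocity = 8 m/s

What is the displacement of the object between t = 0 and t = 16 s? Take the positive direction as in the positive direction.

Displacement is the signed area under the v-t curve.
0–3 s: 2 × 3 = 6 m
3–7 s: -12 × 4 = -48 m
7–8 s: -5 × 1 = -5 m
8–11 s: -3 × 3 = -9 m
11–16 s: 8 × 5 = 40 m
Net displacement = -16 m

-16 m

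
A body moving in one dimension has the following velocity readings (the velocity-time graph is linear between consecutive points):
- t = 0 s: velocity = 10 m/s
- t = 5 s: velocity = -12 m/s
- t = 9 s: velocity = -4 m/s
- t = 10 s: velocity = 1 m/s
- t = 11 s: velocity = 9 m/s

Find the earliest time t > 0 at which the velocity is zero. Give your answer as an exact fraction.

t = 25/11 s

v changes sign on 0–5 s (from 10 to -12); the graph is linear there, so v = 0 at t = 0 + (-10)·(5 − 0)/(-12 − 10) = 25/11 s.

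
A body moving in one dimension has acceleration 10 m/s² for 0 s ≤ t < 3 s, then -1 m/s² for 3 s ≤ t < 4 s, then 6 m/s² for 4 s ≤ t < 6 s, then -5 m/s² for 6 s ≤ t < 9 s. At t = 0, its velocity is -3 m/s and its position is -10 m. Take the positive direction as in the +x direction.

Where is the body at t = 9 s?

On each constant-a segment, Δv = aΔt and Δx = v₀Δt + ½aΔt²; chain segment to segment.
0–3 s: v starts -3 m/s; Δx = -3·3 + ½·10·3² = 36 m; v ends 27 m/s.
3–4 s: v starts 27 m/s; Δx = 27·1 + ½·-1·1² = 26.5 m; v ends 26 m/s.
4–6 s: v starts 26 m/s; Δx = 26·2 + ½·6·2² = 64 m; v ends 38 m/s.
6–9 s: v starts 38 m/s; Δx = 38·3 + ½·-5·3² = 91.5 m; v ends 23 m/s.
x(9) = -10 + Σ Δx = 208 m.

208 m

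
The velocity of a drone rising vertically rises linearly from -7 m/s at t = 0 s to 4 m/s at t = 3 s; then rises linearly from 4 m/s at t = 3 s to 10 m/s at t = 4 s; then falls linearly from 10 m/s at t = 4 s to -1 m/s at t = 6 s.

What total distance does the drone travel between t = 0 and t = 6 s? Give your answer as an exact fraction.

551/22 m

Distance (not displacement) is the total path length: add the absolute areas under v-t.
0–3 s: v = 0 at t = 21/11 s; triangle areas 147/22 + 24/11 = 195/22 m
3–4 s: |½(4 + 10)(1)| = 7 m
4–6 s: v = 0 at t = 64/11 s; triangle areas 100/11 + 1/11 = 101/11 m
Total distance = 551/22 m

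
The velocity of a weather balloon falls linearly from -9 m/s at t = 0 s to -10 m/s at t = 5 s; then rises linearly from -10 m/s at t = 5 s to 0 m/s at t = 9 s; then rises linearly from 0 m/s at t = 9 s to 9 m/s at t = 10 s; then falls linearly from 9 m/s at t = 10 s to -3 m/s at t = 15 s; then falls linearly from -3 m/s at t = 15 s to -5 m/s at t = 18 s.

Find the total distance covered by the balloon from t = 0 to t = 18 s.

Total distance travelled is ∫|v| dt — sum the magnitudes of each area piece.
0–5 s: |½(-9 + -10)(5)| = 47.5 m
5–9 s: |½(-10 + 0)(4)| = 20 m
9–10 s: |½(0 + 9)(1)| = 4.5 m
10–15 s: v = 0 at t = 13.75 s; triangle areas 16.875 + 1.875 = 18.75 m
15–18 s: |½(-3 + -5)(3)| = 12 m
Total distance = 102.75 m

102.75 m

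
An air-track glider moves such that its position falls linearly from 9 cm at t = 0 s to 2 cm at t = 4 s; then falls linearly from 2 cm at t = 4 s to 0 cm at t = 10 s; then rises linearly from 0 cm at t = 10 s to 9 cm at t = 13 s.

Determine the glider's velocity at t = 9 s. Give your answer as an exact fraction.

-1/3 cm/s

Velocity is the slope of the x-t graph on 4–10 s: (0 − 2)/(10 − 4) = -1/3 cm/s.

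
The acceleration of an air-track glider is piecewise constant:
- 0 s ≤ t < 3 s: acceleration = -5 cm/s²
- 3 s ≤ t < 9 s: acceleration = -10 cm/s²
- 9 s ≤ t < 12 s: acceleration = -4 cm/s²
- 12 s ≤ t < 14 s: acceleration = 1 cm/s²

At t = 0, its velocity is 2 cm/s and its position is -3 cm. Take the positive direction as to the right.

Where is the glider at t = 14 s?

On each constant-a segment, Δv = aΔt and Δx = v₀Δt + ½aΔt²; chain segment to segment.
0–3 s: v starts 2 cm/s; Δx = 2·3 + ½·-5·3² = -16.5 cm; v ends -13 cm/s.
3–9 s: v starts -13 cm/s; Δx = -13·6 + ½·-10·6² = -258 cm; v ends -73 cm/s.
9–12 s: v starts -73 cm/s; Δx = -73·3 + ½·-4·3² = -237 cm; v ends -85 cm/s.
12–14 s: v starts -85 cm/s; Δx = -85·2 + ½·1·2² = -168 cm; v ends -83 cm/s.
x(14) = -3 + Σ Δx = -682.5 cm.

-682.5 cm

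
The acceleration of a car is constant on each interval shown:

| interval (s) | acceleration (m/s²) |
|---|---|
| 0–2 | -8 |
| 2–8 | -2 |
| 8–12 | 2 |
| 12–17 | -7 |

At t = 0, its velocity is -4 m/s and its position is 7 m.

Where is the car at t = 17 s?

-492.5 m

On each constant-a segment, Δv = aΔt and Δx = v₀Δt + ½aΔt²; chain segment to segment.
0–2 s: v starts -4 m/s; Δx = -4·2 + ½·-8·2² = -24 m; v ends -20 m/s.
2–8 s: v starts -20 m/s; Δx = -20·6 + ½·-2·6² = -156 m; v ends -32 m/s.
8–12 s: v starts -32 m/s; Δx = -32·4 + ½·2·4² = -112 m; v ends -24 m/s.
12–17 s: v starts -24 m/s; Δx = -24·5 + ½·-7·5² = -207.5 m; v ends -59 m/s.
x(17) = 7 + Σ Δx = -492.5 m.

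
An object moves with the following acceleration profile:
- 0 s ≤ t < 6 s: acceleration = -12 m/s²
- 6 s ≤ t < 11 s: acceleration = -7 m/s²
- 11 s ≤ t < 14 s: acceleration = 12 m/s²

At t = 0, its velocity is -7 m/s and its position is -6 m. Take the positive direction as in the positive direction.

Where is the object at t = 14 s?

On each constant-a segment, Δv = aΔt and Δx = v₀Δt + ½aΔt²; chain segment to segment.
0–6 s: v starts -7 m/s; Δx = -7·6 + ½·-12·6² = -258 m; v ends -79 m/s.
6–11 s: v starts -79 m/s; Δx = -79·5 + ½·-7·5² = -482.5 m; v ends -114 m/s.
11–14 s: v starts -114 m/s; Δx = -114·3 + ½·12·3² = -288 m; v ends -78 m/s.
x(14) = -6 + Σ Δx = -1034.5 m.

-1034.5 m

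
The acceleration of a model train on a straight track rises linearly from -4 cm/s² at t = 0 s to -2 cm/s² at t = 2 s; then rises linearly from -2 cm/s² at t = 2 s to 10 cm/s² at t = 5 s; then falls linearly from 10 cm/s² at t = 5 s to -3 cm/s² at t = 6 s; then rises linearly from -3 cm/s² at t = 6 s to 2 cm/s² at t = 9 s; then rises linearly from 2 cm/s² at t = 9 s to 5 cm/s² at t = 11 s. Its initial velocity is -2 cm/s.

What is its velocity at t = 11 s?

Δv equals the area under the a-t graph; then v = v₀ + Δv.
0–2 s: ½(-4 + -2)(2) = -6 cm/s
2–5 s: ½(-2 + 10)(3) = 12 cm/s
5–6 s: ½(10 + -3)(1) = 3.5 cm/s
6–9 s: ½(-3 + 2)(3) = -1.5 cm/s
9–11 s: ½(2 + 5)(2) = 7 cm/s
Δv = 15 cm/s, so v(11) = -2 + (15) = 13 cm/s.

13 cm/s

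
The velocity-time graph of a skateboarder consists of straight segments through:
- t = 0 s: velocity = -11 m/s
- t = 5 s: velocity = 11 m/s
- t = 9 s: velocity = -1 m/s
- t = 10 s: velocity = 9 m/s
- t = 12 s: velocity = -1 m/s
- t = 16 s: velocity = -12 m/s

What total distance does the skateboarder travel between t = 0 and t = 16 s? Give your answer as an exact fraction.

1292/15 m

Distance (not displacement) is the total path length: add the absolute areas under v-t.
0–5 s: v = 0 at t = 2.5 s; triangle areas 13.75 + 13.75 = 27.5 m
5–9 s: v = 0 at t = 26/3 s; triangle areas 121/6 + 1/6 = 61/3 m
9–10 s: v = 0 at t = 9.1 s; triangle areas 0.05 + 4.05 = 4.1 m
10–12 s: v = 0 at t = 11.8 s; triangle areas 8.1 + 0.1 = 8.2 m
12–16 s: |½(-1 + -12)(4)| = 26 m
Total distance = 1292/15 m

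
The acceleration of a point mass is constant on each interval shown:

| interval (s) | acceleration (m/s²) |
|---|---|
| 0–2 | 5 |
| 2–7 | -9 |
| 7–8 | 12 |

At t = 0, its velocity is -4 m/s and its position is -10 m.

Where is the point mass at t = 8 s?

On each constant-a segment, Δv = aΔt and Δx = v₀Δt + ½aΔt²; chain segment to segment.
0–2 s: v starts -4 m/s; Δx = -4·2 + ½·5·2² = 2 m; v ends 6 m/s.
2–7 s: v starts 6 m/s; Δx = 6·5 + ½·-9·5² = -82.5 m; v ends -39 m/s.
7–8 s: v starts -39 m/s; Δx = -39·1 + ½·12·1² = -33 m; v ends -27 m/s.
x(8) = -10 + Σ Δx = -123.5 m.

-123.5 m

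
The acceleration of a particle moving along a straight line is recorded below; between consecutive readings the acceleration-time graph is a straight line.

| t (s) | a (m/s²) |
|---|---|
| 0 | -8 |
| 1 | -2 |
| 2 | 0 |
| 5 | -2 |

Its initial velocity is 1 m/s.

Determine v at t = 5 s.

Δv equals the area under the a-t graph; then v = v₀ + Δv.
0–1 s: ½(-8 + -2)(1) = -5 m/s
1–2 s: ½(-2 + 0)(1) = -1 m/s
2–5 s: ½(0 + -2)(3) = -3 m/s
Δv = -9 m/s, so v(5) = 1 + (-9) = -8 m/s.

-8 m/s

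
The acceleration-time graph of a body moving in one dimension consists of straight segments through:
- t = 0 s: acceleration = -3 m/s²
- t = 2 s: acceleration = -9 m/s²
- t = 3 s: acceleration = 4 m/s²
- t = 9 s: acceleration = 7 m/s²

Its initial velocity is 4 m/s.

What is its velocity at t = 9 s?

22.5 m/s

Δv equals the area under the a-t graph; then v = v₀ + Δv.
0–2 s: ½(-3 + -9)(2) = -12 m/s
2–3 s: ½(-9 + 4)(1) = -2.5 m/s
3–9 s: ½(4 + 7)(6) = 33 m/s
Δv = 18.5 m/s, so v(9) = 4 + (18.5) = 22.5 m/s.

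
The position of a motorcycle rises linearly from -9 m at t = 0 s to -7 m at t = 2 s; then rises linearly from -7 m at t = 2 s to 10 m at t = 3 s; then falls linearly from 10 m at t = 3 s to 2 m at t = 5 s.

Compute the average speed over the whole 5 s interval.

Average speed = (total path length)/(elapsed time); on a piecewise-linear x-t graph the path length is Σ|Δx|.
0–2 s: |Δx| = |-7 − -9| = 2 m
2–3 s: |Δx| = |10 − -7| = 17 m
3–5 s: |Δx| = |2 − 10| = 8 m
Total path = 27 m; average speed = 27/5 = 5.4 m/s.

5.4 m/s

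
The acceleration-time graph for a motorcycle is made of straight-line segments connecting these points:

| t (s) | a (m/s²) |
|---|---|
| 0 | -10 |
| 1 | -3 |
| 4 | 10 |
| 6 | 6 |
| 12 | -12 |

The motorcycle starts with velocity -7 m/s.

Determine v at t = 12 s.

Δv equals the area under the a-t graph; then v = v₀ + Δv.
0–1 s: ½(-10 + -3)(1) = -6.5 m/s
1–4 s: ½(-3 + 10)(3) = 10.5 m/s
4–6 s: ½(10 + 6)(2) = 16 m/s
6–12 s: ½(6 + -12)(6) = -18 m/s
Δv = 2 m/s, so v(12) = -7 + (2) = -5 m/s.

-5 m/s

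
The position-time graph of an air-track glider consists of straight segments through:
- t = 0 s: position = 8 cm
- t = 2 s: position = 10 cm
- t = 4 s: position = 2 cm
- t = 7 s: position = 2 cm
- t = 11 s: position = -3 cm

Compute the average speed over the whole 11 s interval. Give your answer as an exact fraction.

Average speed = (total path length)/(elapsed time); on a piecewise-linear x-t graph the path length is Σ|Δx|.
0–2 s: |Δx| = |10 − 8| = 2 cm
2–4 s: |Δx| = |2 − 10| = 8 cm
4–7 s: |Δx| = |2 − 2| = 0 cm
7–11 s: |Δx| = |-3 − 2| = 5 cm
Total path = 15 cm; average speed = 15/11 = 15/11 cm/s.

15/11 cm/s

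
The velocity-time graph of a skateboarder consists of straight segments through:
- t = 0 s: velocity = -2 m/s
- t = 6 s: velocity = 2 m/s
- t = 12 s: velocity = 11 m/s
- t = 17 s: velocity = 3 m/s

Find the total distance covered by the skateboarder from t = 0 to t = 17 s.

80 m

Distance (not displacement) is the total path length: add the absolute areas under v-t.
0–6 s: v = 0 at t = 3 s; triangle areas 3 + 3 = 6 m
6–12 s: |½(2 + 11)(6)| = 39 m
12–17 s: |½(11 + 3)(5)| = 35 m
Total distance = 80 m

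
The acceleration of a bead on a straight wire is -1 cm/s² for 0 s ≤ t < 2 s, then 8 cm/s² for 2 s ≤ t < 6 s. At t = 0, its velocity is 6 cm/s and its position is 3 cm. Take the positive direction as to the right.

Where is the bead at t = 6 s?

On each constant-a segment, Δv = aΔt and Δx = v₀Δt + ½aΔt²; chain segment to segment.
0–2 s: v starts 6 cm/s; Δx = 6·2 + ½·-1·2² = 10 cm; v ends 4 cm/s.
2–6 s: v starts 4 cm/s; Δx = 4·4 + ½·8·4² = 80 cm; v ends 36 cm/s.
x(6) = 3 + Σ Δx = 93 cm.

93 cm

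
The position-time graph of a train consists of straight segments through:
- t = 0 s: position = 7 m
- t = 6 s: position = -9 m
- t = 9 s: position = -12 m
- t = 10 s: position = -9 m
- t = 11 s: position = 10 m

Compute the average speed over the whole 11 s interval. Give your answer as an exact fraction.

Average speed = (total path length)/(elapsed time); on a piecewise-linear x-t graph the path length is Σ|Δx|.
0–6 s: |Δx| = |-9 − 7| = 16 m
6–9 s: |Δx| = |-12 − -9| = 3 m
9–10 s: |Δx| = |-9 − -12| = 3 m
10–11 s: |Δx| = |10 − -9| = 19 m
Total path = 41 m; average speed = 41/11 = 41/11 m/s.

41/11 m/s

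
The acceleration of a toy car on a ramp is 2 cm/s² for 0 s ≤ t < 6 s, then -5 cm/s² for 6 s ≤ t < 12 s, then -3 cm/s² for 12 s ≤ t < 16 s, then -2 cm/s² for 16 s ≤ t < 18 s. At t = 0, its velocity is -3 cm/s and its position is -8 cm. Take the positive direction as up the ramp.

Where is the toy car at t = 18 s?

On each constant-a segment, Δv = aΔt and Δx = v₀Δt + ½aΔt²; chain segment to segment.
0–6 s: v starts -3 cm/s; Δx = -3·6 + ½·2·6² = 18 cm; v ends 9 cm/s.
6–12 s: v starts 9 cm/s; Δx = 9·6 + ½·-5·6² = -36 cm; v ends -21 cm/s.
12–16 s: v starts -21 cm/s; Δx = -21·4 + ½·-3·4² = -108 cm; v ends -33 cm/s.
16–18 s: v starts -33 cm/s; Δx = -33·2 + ½·-2·2² = -70 cm; v ends -37 cm/s.
x(18) = -8 + Σ Δx = -204 cm.

-204 cm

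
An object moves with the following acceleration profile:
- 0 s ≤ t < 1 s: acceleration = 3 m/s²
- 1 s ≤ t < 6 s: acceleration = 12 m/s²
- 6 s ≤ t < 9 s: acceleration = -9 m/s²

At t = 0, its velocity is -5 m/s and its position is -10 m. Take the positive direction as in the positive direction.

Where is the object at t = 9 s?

On each constant-a segment, Δv = aΔt and Δx = v₀Δt + ½aΔt²; chain segment to segment.
0–1 s: v starts -5 m/s; Δx = -5·1 + ½·3·1² = -3.5 m; v ends -2 m/s.
1–6 s: v starts -2 m/s; Δx = -2·5 + ½·12·5² = 140 m; v ends 58 m/s.
6–9 s: v starts 58 m/s; Δx = 58·3 + ½·-9·3² = 133.5 m; v ends 31 m/s.
x(9) = -10 + Σ Δx = 260 m.

260 m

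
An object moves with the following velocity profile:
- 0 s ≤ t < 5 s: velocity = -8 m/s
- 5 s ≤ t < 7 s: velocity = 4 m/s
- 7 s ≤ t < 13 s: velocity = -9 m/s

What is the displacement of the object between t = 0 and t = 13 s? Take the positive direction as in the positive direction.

-86 m

Displacement is the signed area under the v-t curve.
0–5 s: -8 × 5 = -40 m
5–7 s: 4 × 2 = 8 m
7–13 s: -9 × 6 = -54 m
Net displacement = -86 m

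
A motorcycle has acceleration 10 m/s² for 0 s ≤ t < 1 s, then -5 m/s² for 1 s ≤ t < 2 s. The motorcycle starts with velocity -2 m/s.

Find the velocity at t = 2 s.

3 m/s

Δv equals the area under the a-t graph; then v = v₀ + Δv.
0–1 s: 10 × 1 = 10 m/s
1–2 s: -5 × 1 = -5 m/s
Δv = 5 m/s, so v(2) = -2 + (5) = 3 m/s.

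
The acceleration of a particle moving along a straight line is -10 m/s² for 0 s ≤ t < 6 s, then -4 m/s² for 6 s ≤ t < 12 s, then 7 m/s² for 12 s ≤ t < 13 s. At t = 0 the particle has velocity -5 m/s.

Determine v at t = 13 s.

Δv equals the area under the a-t graph; then v = v₀ + Δv.
0–6 s: -10 × 6 = -60 m/s
6–12 s: -4 × 6 = -24 m/s
12–13 s: 7 × 1 = 7 m/s
Δv = -77 m/s, so v(13) = -5 + (-77) = -82 m/s.

-82 m/s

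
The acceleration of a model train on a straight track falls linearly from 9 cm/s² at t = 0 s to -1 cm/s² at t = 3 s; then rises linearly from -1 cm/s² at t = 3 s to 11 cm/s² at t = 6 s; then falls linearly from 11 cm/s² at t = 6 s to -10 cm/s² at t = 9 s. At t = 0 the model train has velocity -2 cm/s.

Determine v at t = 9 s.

26.5 cm/s

Δv equals the area under the a-t graph; then v = v₀ + Δv.
0–3 s: ½(9 + -1)(3) = 12 cm/s
3–6 s: ½(-1 + 11)(3) = 15 cm/s
6–9 s: ½(11 + -10)(3) = 1.5 cm/s
Δv = 28.5 cm/s, so v(9) = -2 + (28.5) = 26.5 cm/s.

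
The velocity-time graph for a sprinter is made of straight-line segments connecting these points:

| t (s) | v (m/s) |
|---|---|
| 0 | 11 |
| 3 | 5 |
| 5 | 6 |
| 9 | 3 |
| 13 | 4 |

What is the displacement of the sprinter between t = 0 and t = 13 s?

Net displacement equals the area under the velocity-time graph (areas below the axis count negative).
0–3 s: ½(11 + 5)(3) = 24 m
3–5 s: ½(5 + 6)(2) = 11 m
5–9 s: ½(6 + 3)(4) = 18 m
9–13 s: ½(3 + 4)(4) = 14 m
Net displacement = 67 m

67 m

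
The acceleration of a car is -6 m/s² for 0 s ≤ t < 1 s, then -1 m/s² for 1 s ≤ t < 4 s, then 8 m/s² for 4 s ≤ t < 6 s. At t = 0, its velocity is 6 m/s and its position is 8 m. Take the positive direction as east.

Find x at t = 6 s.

16.5 m

On each constant-a segment, Δv = aΔt and Δx = v₀Δt + ½aΔt²; chain segment to segment.
0–1 s: v starts 6 m/s; Δx = 6·1 + ½·-6·1² = 3 m; v ends 0 m/s.
1–4 s: v starts 0 m/s; Δx = 0·3 + ½·-1·3² = -4.5 m; v ends -3 m/s.
4–6 s: v starts -3 m/s; Δx = -3·2 + ½·8·2² = 10 m; v ends 13 m/s.
x(6) = 8 + Σ Δx = 16.5 m.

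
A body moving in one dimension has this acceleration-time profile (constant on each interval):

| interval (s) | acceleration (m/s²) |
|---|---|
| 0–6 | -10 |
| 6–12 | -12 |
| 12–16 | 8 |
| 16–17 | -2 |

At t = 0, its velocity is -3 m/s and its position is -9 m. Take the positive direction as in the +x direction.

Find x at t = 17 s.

On each constant-a segment, Δv = aΔt and Δx = v₀Δt + ½aΔt²; chain segment to segment.
0–6 s: v starts -3 m/s; Δx = -3·6 + ½·-10·6² = -198 m; v ends -63 m/s.
6–12 s: v starts -63 m/s; Δx = -63·6 + ½·-12·6² = -594 m; v ends -135 m/s.
12–16 s: v starts -135 m/s; Δx = -135·4 + ½·8·4² = -476 m; v ends -103 m/s.
16–17 s: v starts -103 m/s; Δx = -103·1 + ½·-2·1² = -104 m; v ends -105 m/s.
x(17) = -9 + Σ Δx = -1381 m.

-1381 m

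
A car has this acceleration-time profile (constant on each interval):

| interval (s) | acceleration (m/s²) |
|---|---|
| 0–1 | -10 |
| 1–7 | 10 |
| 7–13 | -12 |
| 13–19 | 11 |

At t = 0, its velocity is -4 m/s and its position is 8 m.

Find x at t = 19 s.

On each constant-a segment, Δv = aΔt and Δx = v₀Δt + ½aΔt²; chain segment to segment.
0–1 s: v starts -4 m/s; Δx = -4·1 + ½·-10·1² = -9 m; v ends -14 m/s.
1–7 s: v starts -14 m/s; Δx = -14·6 + ½·10·6² = 96 m; v ends 46 m/s.
7–13 s: v starts 46 m/s; Δx = 46·6 + ½·-12·6² = 60 m; v ends -26 m/s.
13–19 s: v starts -26 m/s; Δx = -26·6 + ½·11·6² = 42 m; v ends 40 m/s.
x(19) = 8 + Σ Δx = 197 m.

197 m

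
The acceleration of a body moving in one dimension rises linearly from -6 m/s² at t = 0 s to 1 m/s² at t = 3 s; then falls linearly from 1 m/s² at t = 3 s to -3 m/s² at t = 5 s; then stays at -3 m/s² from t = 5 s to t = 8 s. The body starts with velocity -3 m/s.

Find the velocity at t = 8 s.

-21.5 m/s

Δv equals the area under the a-t graph; then v = v₀ + Δv.
0–3 s: ½(-6 + 1)(3) = -7.5 m/s
3–5 s: ½(1 + -3)(2) = -2 m/s
5–8 s: -3 × 3 = -9 m/s
Δv = -18.5 m/s, so v(8) = -3 + (-18.5) = -21.5 m/s.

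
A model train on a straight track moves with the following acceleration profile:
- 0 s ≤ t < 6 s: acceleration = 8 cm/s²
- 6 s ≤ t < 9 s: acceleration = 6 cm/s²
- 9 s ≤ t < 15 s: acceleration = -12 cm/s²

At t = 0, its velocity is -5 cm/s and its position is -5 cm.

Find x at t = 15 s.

415 cm

On each constant-a segment, Δv = aΔt and Δx = v₀Δt + ½aΔt²; chain segment to segment.
0–6 s: v starts -5 cm/s; Δx = -5·6 + ½·8·6² = 114 cm; v ends 43 cm/s.
6–9 s: v starts 43 cm/s; Δx = 43·3 + ½·6·3² = 156 cm; v ends 61 cm/s.
9–15 s: v starts 61 cm/s; Δx = 61·6 + ½·-12·6² = 150 cm; v ends -11 cm/s.
x(15) = -5 + Σ Δx = 415 cm.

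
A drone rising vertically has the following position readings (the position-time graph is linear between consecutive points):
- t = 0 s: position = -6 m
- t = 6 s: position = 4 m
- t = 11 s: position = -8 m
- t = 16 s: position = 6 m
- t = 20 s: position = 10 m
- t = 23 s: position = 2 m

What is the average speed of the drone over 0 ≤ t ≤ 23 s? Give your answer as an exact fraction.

48/23 m/s

Average speed = (total path length)/(elapsed time); on a piecewise-linear x-t graph the path length is Σ|Δx|.
0–6 s: |Δx| = |4 − -6| = 10 m
6–11 s: |Δx| = |-8 − 4| = 12 m
11–16 s: |Δx| = |6 − -8| = 14 m
16–20 s: |Δx| = |10 − 6| = 4 m
20–23 s: |Δx| = |2 − 10| = 8 m
Total path = 48 m; average speed = 48/23 = 48/23 m/s.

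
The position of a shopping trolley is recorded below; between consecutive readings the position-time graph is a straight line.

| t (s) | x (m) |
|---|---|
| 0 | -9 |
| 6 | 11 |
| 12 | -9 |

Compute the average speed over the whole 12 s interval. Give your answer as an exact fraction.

10/3 m/s

Average speed = (total path length)/(elapsed time); on a piecewise-linear x-t graph the path length is Σ|Δx|.
0–6 s: |Δx| = |11 − -9| = 20 m
6–12 s: |Δx| = |-9 − 11| = 20 m
Total path = 40 m; average speed = 40/12 = 10/3 m/s.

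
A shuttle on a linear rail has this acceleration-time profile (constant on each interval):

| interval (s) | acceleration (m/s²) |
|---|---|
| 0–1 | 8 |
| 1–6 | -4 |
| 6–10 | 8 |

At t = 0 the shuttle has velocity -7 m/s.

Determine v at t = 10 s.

13 m/s

Δv equals the area under the a-t graph; then v = v₀ + Δv.
0–1 s: 8 × 1 = 8 m/s
1–6 s: -4 × 5 = -20 m/s
6–10 s: 8 × 4 = 32 m/s
Δv = 20 m/s, so v(10) = -7 + (20) = 13 m/s.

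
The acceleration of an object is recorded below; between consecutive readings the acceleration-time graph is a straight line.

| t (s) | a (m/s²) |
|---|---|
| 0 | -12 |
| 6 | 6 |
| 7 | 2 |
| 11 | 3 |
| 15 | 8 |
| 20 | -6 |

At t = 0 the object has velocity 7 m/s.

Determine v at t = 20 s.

30 m/s

Δv equals the area under the a-t graph; then v = v₀ + Δv.
0–6 s: ½(-12 + 6)(6) = -18 m/s
6–7 s: ½(6 + 2)(1) = 4 m/s
7–11 s: ½(2 + 3)(4) = 10 m/s
11–15 s: ½(3 + 8)(4) = 22 m/s
15–20 s: ½(8 + -6)(5) = 5 m/s
Δv = 23 m/s, so v(20) = 7 + (23) = 30 m/s.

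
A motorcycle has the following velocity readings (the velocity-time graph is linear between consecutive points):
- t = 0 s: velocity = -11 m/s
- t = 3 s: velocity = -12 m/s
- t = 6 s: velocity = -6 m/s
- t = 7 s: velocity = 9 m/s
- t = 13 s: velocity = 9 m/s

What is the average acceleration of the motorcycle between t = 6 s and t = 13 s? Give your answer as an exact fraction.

Average acceleration = Δv/Δt = (9 − -6)/(13 − 6) = 15/7 m/s².

15/7 m/s²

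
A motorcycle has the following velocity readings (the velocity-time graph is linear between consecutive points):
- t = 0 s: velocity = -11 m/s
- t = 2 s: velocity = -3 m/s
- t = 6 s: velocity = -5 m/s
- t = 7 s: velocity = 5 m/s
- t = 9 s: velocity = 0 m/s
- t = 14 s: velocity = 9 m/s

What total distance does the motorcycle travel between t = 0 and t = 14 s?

60 m

Total distance travelled is ∫|v| dt — sum the magnitudes of each area piece.
0–2 s: |½(-11 + -3)(2)| = 14 m
2–6 s: |½(-3 + -5)(4)| = 16 m
6–7 s: v = 0 at t = 6.5 s; triangle areas 1.25 + 1.25 = 2.5 m
7–9 s: |½(5 + 0)(2)| = 5 m
9–14 s: |½(0 + 9)(5)| = 22.5 m
Total distance = 60 m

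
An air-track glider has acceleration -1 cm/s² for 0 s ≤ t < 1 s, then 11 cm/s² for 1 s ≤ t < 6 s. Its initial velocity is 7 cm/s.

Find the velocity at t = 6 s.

61 cm/s

Δv equals the area under the a-t graph; then v = v₀ + Δv.
0–1 s: -1 × 1 = -1 cm/s
1–6 s: 11 × 5 = 55 cm/s
Δv = 54 cm/s, so v(6) = 7 + (54) = 61 cm/s.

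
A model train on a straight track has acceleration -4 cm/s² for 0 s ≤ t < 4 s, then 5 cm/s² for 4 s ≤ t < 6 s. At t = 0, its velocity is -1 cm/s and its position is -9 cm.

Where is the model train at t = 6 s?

On each constant-a segment, Δv = aΔt and Δx = v₀Δt + ½aΔt²; chain segment to segment.
0–4 s: v starts -1 cm/s; Δx = -1·4 + ½·-4·4² = -36 cm; v ends -17 cm/s.
4–6 s: v starts -17 cm/s; Δx = -17·2 + ½·5·2² = -24 cm; v ends -7 cm/s.
x(6) = -9 + Σ Δx = -69 cm.

-69 cm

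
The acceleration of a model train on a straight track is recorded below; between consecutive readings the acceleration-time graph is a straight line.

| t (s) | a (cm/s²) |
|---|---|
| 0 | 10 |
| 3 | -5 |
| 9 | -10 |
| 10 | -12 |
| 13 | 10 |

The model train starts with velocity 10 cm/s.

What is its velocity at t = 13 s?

Δv equals the area under the a-t graph; then v = v₀ + Δv.
0–3 s: ½(10 + -5)(3) = 7.5 cm/s
3–9 s: ½(-5 + -10)(6) = -45 cm/s
9–10 s: ½(-10 + -12)(1) = -11 cm/s
10–13 s: ½(-12 + 10)(3) = -3 cm/s
Δv = -51.5 cm/s, so v(13) = 10 + (-51.5) = -41.5 cm/s.

-41.5 cm/s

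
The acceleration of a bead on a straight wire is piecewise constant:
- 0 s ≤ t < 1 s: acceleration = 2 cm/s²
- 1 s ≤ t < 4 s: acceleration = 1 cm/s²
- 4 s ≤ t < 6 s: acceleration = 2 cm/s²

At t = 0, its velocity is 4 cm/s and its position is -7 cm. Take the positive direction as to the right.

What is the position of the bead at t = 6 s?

On each constant-a segment, Δv = aΔt and Δx = v₀Δt + ½aΔt²; chain segment to segment.
0–1 s: v starts 4 cm/s; Δx = 4·1 + ½·2·1² = 5 cm; v ends 6 cm/s.
1–4 s: v starts 6 cm/s; Δx = 6·3 + ½·1·3² = 22.5 cm; v ends 9 cm/s.
4–6 s: v starts 9 cm/s; Δx = 9·2 + ½·2·2² = 22 cm; v ends 13 cm/s.
x(6) = -7 + Σ Δx = 42.5 cm.

42.5 cm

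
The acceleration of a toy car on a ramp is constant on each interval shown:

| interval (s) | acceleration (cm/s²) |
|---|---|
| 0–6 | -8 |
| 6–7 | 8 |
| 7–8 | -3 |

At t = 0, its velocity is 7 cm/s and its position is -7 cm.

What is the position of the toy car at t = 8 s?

On each constant-a segment, Δv = aΔt and Δx = v₀Δt + ½aΔt²; chain segment to segment.
0–6 s: v starts 7 cm/s; Δx = 7·6 + ½·-8·6² = -102 cm; v ends -41 cm/s.
6–7 s: v starts -41 cm/s; Δx = -41·1 + ½·8·1² = -37 cm; v ends -33 cm/s.
7–8 s: v starts -33 cm/s; Δx = -33·1 + ½·-3·1² = -34.5 cm; v ends -36 cm/s.
x(8) = -7 + Σ Δx = -180.5 cm.

-180.5 cm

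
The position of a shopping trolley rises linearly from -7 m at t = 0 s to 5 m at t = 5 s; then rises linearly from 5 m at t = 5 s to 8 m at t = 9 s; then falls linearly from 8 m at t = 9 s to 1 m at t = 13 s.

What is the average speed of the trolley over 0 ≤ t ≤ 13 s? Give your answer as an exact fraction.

Average speed = (total path length)/(elapsed time); on a piecewise-linear x-t graph the path length is Σ|Δx|.
0–5 s: |Δx| = |5 − -7| = 12 m
5–9 s: |Δx| = |8 − 5| = 3 m
9–13 s: |Δx| = |1 − 8| = 7 m
Total path = 22 m; average speed = 22/13 = 22/13 m/s.

22/13 m/s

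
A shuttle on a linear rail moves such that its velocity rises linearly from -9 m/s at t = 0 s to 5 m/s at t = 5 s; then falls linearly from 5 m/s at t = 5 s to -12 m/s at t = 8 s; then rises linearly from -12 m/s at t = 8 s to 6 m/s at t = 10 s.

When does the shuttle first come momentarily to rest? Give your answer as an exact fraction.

t = 45/14 s

v changes sign on 0–5 s (from -9 to 5); the graph is linear there, so v = 0 at t = 0 + (9)·(5 − 0)/(5 − -9) = 45/14 s.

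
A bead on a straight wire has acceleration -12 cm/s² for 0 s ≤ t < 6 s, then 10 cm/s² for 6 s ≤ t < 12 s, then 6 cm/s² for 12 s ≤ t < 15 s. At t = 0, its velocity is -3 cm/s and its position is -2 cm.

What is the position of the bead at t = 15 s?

-524 cm

On each constant-a segment, Δv = aΔt and Δx = v₀Δt + ½aΔt²; chain segment to segment.
0–6 s: v starts -3 cm/s; Δx = -3·6 + ½·-12·6² = -234 cm; v ends -75 cm/s.
6–12 s: v starts -75 cm/s; Δx = -75·6 + ½·10·6² = -270 cm; v ends -15 cm/s.
12–15 s: v starts -15 cm/s; Δx = -15·3 + ½·6·3² = -18 cm; v ends 3 cm/s.
x(15) = -2 + Σ Δx = -524 cm.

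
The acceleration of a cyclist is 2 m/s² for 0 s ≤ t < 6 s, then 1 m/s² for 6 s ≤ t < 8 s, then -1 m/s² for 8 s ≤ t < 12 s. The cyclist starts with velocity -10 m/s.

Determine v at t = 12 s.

0 m/s

Δv equals the area under the a-t graph; then v = v₀ + Δv.
0–6 s: 2 × 6 = 12 m/s
6–8 s: 1 × 2 = 2 m/s
8–12 s: -1 × 4 = -4 m/s
Δv = 10 m/s, so v(12) = -10 + (10) = 0 m/s.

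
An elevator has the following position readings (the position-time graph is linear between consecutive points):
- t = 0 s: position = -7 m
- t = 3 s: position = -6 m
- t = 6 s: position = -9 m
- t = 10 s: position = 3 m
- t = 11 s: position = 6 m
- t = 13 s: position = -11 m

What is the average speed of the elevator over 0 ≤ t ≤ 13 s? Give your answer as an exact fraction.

Average speed = (total path length)/(elapsed time); on a piecewise-linear x-t graph the path length is Σ|Δx|.
0–3 s: |Δx| = |-6 − -7| = 1 m
3–6 s: |Δx| = |-9 − -6| = 3 m
6–10 s: |Δx| = |3 − -9| = 12 m
10–11 s: |Δx| = |6 − 3| = 3 m
11–13 s: |Δx| = |-11 − 6| = 17 m
Total path = 36 m; average speed = 36/13 = 36/13 m/s.

36/13 m/s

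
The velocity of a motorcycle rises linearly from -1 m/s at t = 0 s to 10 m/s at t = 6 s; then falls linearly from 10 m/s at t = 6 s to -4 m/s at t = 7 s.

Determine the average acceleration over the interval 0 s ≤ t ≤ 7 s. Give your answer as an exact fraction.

-3/7 m/s²

Average acceleration = Δv/Δt = (-4 − -1)/(7 − 0) = -3/7 m/s².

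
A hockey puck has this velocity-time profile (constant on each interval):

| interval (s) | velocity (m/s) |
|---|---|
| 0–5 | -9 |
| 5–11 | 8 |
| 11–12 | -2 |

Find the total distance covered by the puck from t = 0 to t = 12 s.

Total distance travelled is ∫|v| dt — sum the magnitudes of each area piece.
0–5 s: |-9| × 5 = 45 m
5–11 s: |8| × 6 = 48 m
11–12 s: |-2| × 1 = 2 m
Total distance = 95 m

95 m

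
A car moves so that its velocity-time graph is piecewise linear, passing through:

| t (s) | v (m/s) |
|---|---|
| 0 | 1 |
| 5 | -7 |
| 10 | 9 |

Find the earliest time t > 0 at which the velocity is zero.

t = 0.625 s

v changes sign on 0–5 s (from 1 to -7); the graph is linear there, so v = 0 at t = 0 + (-1)·(5 − 0)/(-7 − 1) = 0.625 s.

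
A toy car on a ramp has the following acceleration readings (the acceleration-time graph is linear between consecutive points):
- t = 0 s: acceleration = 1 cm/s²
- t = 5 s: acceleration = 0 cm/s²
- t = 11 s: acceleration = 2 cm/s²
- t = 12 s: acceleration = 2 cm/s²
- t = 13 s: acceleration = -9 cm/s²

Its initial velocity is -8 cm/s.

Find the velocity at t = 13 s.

-1 cm/s

Δv equals the area under the a-t graph; then v = v₀ + Δv.
0–5 s: ½(1 + 0)(5) = 2.5 cm/s
5–11 s: ½(0 + 2)(6) = 6 cm/s
11–12 s: 2 × 1 = 2 cm/s
12–13 s: ½(2 + -9)(1) = -3.5 cm/s
Δv = 7 cm/s, so v(13) = -8 + (7) = -1 cm/s.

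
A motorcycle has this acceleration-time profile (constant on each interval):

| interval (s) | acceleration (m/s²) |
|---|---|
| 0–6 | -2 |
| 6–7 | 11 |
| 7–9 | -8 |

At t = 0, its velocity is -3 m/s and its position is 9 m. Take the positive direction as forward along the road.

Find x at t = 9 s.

-78.5 m

On each constant-a segment, Δv = aΔt and Δx = v₀Δt + ½aΔt²; chain segment to segment.
0–6 s: v starts -3 m/s; Δx = -3·6 + ½·-2·6² = -54 m; v ends -15 m/s.
6–7 s: v starts -15 m/s; Δx = -15·1 + ½·11·1² = -9.5 m; v ends -4 m/s.
7–9 s: v starts -4 m/s; Δx = -4·2 + ½·-8·2² = -24 m; v ends -20 m/s.
x(9) = 9 + Σ Δx = -78.5 m.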